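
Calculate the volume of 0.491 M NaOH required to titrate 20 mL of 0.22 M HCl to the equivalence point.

At equivalence: moles acid = moles base. moles HCl = 0.22 × 20/1000 = 0.0044 mol. V_base = moles / 0.491 × 1000 = 9.0 mL.

V_{base} = 9.0 mL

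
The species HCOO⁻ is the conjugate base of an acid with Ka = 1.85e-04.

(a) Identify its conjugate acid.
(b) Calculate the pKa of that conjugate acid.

(a) The conjugate acid is formed by adding one H⁺ to HCOO⁻, giving HCOOH. (b) pKa = -log(Ka) = -log(1.85e-04) = 3.73.

Conjugate acid: HCOOH; pK_a = 3.73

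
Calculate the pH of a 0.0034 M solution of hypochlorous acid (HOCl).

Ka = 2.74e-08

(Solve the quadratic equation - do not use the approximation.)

x² + Ka×x - Ka×C = 0. Using quadratic formula: [H⁺] = 9.6383e-06

pH = 5.02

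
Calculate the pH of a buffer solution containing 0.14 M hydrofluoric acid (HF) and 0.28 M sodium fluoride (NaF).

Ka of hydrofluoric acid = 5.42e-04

pKa = -log(5.42e-04) = 3.27. pH = pKa + log([A⁻]/[HA]) = 3.27 + log(0.28/0.14)

pH = 3.57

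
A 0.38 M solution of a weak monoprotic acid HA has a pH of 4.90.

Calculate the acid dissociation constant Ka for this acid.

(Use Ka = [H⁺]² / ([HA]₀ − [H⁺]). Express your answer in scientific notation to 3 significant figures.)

[H⁺] = 10^(−pH) = 10^(−4.90) = 1.259e-05 M. For HA ⇌ H⁺ + A⁻, Ka = [H⁺][A⁻]/[HA] = [H⁺]² / ([HA]₀ − [H⁺]) = (1.259e-05)² / (0.38 − 1.259e-05) = 4.17e-10.

K_a = 4.17e-10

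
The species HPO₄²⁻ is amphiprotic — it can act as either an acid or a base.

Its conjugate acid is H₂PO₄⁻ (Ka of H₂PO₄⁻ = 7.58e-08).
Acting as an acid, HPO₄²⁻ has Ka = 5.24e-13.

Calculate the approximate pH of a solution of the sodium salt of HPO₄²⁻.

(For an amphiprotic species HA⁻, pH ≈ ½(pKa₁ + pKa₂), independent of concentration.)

pKa₁ = -log(7.58e-08) = 7.12; pKa₂ = -log(5.24e-13) = 12.28. For an amphiprotic species, pH ≈ ½(pKa₁ + pKa₂) = ½(7.12 + 12.28) = 9.70.

pH = 9.70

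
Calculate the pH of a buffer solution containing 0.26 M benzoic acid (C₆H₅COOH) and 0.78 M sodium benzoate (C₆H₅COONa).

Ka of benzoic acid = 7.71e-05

pKa = -log(7.71e-05) = 4.11. pH = pKa + log([A⁻]/[HA]) = 4.11 + log(0.78/0.26)

pH = 4.59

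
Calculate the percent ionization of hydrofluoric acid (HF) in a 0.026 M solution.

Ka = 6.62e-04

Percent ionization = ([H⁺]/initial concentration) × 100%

Using Ka equilibrium: x² + Ka×x - Ka×C = 0. Solving: [H⁺] = 3.8309e-03. Percent = (3.8309e-03/0.026) × 100

Percent ionization = 14.7%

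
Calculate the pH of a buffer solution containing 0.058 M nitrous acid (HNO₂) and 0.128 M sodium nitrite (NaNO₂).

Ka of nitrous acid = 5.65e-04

pKa = -log(5.65e-04) = 3.25. pH = pKa + log([A⁻]/[HA]) = 3.25 + log(0.128/0.058)

pH = 3.59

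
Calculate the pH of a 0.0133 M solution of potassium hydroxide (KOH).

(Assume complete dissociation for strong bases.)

[OH⁻] = 0.0133 M for strong base. pOH = -log[OH⁻] = 1.88, pH = 14 - pOH

pH = 12.12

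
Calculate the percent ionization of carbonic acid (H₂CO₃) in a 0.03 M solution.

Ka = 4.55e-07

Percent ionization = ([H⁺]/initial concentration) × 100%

Using Ka equilibrium: x² + Ka×x - Ka×C = 0. Solving: [H⁺] = 1.1661e-04. Percent = (1.1661e-04/0.03) × 100

Percent ionization = 0.389%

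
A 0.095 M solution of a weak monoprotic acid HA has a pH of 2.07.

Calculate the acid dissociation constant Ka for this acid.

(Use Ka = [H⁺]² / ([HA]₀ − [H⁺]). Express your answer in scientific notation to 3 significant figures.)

[H⁺] = 10^(−pH) = 10^(−2.07) = 8.511e-03 M. For HA ⇌ H⁺ + A⁻, Ka = [H⁺][A⁻]/[HA] = [H⁺]² / ([HA]₀ − [H⁺]) = (8.511e-03)² / (0.095 − 8.511e-03) = 8.38e-04.

K_a = 8.38e-04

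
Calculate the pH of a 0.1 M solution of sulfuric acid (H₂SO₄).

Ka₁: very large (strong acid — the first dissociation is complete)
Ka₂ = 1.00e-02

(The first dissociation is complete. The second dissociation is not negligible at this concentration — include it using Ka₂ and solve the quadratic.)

First dissociation is complete: [H⁺]₀ = [HSO₄⁻]₀ = C = 0.1 M. Second dissociation HSO₄⁻ ⇌ H⁺ + SO₄²⁻: let x = [SO₄²⁻]. Ka₂ = (C + x)·x / (C − x) = 1.00e-02 → x² + (C + Ka₂)·x − Ka₂·C = 0 → x² + 0.11000·x − 1.000e-03 = 0. x = (−0.11000 + √(0.11000² + 4 × 1.000e-03)) / 2 = 8.4429e-03 M. [H⁺] = C + x = 0.1 + 8.4429e-03 = 1.0844e-01 M. pH = -log(1.0844e-01) = 0.96.

pH = 0.96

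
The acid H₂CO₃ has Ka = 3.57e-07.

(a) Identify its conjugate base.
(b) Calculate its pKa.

(a) The conjugate base is formed by removing one H⁺ from H₂CO₃, giving HCO₃⁻. (b) pKa = -log(Ka) = -log(3.57e-07) = 6.45.

Conjugate base: HCO₃⁻; pK_a = 6.45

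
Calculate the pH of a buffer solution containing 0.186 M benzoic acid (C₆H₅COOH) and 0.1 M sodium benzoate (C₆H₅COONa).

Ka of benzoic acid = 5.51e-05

pKa = -log(5.51e-05) = 4.26. pH = pKa + log([A⁻]/[HA]) = 4.26 + log(0.1/0.186)

pH = 3.99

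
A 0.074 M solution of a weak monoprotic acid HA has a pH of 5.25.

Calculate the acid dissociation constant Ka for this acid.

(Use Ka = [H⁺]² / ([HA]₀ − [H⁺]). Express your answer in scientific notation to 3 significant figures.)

[H⁺] = 10^(−pH) = 10^(−5.25) = 5.623e-06 M. For HA ⇌ H⁺ + A⁻, Ka = [H⁺][A⁻]/[HA] = [H⁺]² / ([HA]₀ − [H⁺]) = (5.623e-06)² / (0.074 − 5.623e-06) = 4.27e-10.

K_a = 4.27e-10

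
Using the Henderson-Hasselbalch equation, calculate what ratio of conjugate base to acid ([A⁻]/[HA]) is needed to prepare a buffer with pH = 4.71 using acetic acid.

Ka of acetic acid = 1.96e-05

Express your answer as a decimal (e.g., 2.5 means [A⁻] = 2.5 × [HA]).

pKa = -log(1.96e-05) = 4.7077. pH = pKa + log([A⁻]/[HA]), so log([A⁻]/[HA]) = pH − pKa = 4.71 − 4.7077 = 0.0023. [A⁻]/[HA] = 10^(0.0023) = 1.01

[A⁻]/[HA] = 1.01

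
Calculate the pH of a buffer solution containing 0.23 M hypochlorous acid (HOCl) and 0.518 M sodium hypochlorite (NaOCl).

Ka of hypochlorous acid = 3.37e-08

pKa = -log(3.37e-08) = 7.47. pH = pKa + log([A⁻]/[HA]) = 7.47 + log(0.518/0.23)

pH = 7.82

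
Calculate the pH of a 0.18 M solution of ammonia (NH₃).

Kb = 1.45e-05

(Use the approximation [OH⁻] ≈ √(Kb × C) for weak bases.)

[OH⁻] = √(Kb × C) = √(1.45e-05 × 0.18) = 1.6155e-03. pOH = 2.79, pH = 14 - pOH

pH = 11.21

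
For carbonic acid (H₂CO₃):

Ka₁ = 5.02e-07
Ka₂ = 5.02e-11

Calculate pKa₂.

pKa₂ = -log(Ka₂) = -log(5.02e-11) = 10.30.

pK_{a2} = 10.30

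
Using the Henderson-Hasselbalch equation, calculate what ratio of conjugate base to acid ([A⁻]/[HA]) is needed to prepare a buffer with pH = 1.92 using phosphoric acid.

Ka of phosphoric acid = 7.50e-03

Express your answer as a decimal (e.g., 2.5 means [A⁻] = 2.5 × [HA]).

pKa = -log(7.50e-03) = 2.1249. pH = pKa + log([A⁻]/[HA]), so log([A⁻]/[HA]) = pH − pKa = 1.92 − 2.1249 = -0.2049. [A⁻]/[HA] = 10^(-0.2049) = 0.624

[A⁻]/[HA] = 0.624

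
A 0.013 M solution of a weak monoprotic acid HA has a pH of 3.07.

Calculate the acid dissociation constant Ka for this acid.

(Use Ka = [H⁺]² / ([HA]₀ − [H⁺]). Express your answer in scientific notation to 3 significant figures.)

[H⁺] = 10^(−pH) = 10^(−3.07) = 8.511e-04 M. For HA ⇌ H⁺ + A⁻, Ka = [H⁺][A⁻]/[HA] = [H⁺]² / ([HA]₀ − [H⁺]) = (8.511e-04)² / (0.013 − 8.511e-04) = 5.96e-05.

K_a = 5.96e-05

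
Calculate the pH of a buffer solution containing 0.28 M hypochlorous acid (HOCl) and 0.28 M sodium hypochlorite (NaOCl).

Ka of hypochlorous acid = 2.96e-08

pKa = -log(2.96e-08) = 7.53. pH = pKa + log([A⁻]/[HA]) = 7.53 + log(0.28/0.28)

pH = 7.53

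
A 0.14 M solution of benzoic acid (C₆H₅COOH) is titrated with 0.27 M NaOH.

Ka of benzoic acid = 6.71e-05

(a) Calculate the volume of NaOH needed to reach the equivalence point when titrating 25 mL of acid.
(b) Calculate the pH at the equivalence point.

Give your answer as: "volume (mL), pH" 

moles acid = 0.14 × 25/1000 = 0.0035 mol; V_base = moles/0.27 × 1000 = 13.0 mL. At equivalence only the conjugate base is present: [A⁻] = 0.0035/0.038 = 9.2195e-02 M. Kb = Kw/Ka = 1.49e-10; [OH⁻] = √(Kb × [A⁻]) = 3.7067e-06; pOH = 5.43; pH = 14 - pOH = 8.57.

V = 13.0 mL, pH = 8.57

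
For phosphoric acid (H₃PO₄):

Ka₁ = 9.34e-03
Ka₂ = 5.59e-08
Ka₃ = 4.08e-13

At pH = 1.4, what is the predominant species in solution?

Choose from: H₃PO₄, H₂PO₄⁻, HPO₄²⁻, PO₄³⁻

pKa₁ = 2.03, pKa₂ = 7.25, pKa₃ = 12.39. For a polyprotic acid the predominant species crosses at each pKa: below pKa_n the protonated form dominates, above it the deprotonated form does. At pH = 1.4, the predominant species is H₃PO₄.

H₃PO₄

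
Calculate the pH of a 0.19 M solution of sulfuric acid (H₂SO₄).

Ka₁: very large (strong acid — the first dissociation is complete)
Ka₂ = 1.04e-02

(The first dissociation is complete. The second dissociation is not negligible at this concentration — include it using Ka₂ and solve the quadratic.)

First dissociation is complete: [H⁺]₀ = [HSO₄⁻]₀ = C = 0.19 M. Second dissociation HSO₄⁻ ⇌ H⁺ + SO₄²⁻: let x = [SO₄²⁻]. Ka₂ = (C + x)·x / (C − x) = 1.04e-02 → x² + (C + Ka₂)·x − Ka₂·C = 0 → x² + 0.20040·x − 1.976e-03 = 0. x = (−0.20040 + √(0.20040² + 4 × 1.976e-03)) / 2 = 9.4177e-03 M. [H⁺] = C + x = 0.19 + 9.4177e-03 = 1.9942e-01 M. pH = -log(1.9942e-01) = 0.70.

pH = 0.70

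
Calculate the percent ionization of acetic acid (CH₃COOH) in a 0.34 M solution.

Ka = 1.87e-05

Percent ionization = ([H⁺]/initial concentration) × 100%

Using Ka equilibrium: x² + Ka×x - Ka×C = 0. Solving: [H⁺] = 2.5122e-03. Percent = (2.5122e-03/0.34) × 100

Percent ionization = 0.739%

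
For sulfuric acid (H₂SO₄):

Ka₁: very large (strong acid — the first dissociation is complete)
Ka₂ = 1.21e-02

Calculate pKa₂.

pKa₂ = -log(Ka₂) = -log(1.21e-02) = 1.92.

pK_{a2} = 1.92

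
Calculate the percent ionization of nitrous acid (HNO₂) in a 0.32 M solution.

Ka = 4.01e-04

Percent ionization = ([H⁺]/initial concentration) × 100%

Using Ka equilibrium: x² + Ka×x - Ka×C = 0. Solving: [H⁺] = 1.1129e-02. Percent = (1.1129e-02/0.32) × 100

Percent ionization = 3.48%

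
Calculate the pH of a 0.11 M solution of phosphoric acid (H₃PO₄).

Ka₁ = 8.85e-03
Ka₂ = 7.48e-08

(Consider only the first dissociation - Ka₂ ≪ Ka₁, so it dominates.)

First dissociation dominates. From Ka₁ = [H⁺][HA⁻]/[H₂A], x² + Ka₁·x − Ka₁·C = 0 with C = 0.11 M and Ka₁ = 8.85e-03. Solving: [H⁺] = (−Ka₁ + √(Ka₁² + 4·Ka₁·C)) / 2 = 2.7088e-02 M. pH = -log(2.7088e-02) = 1.57.

pH = 1.57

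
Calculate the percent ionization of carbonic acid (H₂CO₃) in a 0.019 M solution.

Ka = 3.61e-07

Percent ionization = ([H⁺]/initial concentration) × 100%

Using Ka equilibrium: x² + Ka×x - Ka×C = 0. Solving: [H⁺] = 8.2639e-05. Percent = (8.2639e-05/0.019) × 100

Percent ionization = 0.435%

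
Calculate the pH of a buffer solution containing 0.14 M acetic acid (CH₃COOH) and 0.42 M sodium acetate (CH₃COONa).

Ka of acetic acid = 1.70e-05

pKa = -log(1.70e-05) = 4.77. pH = pKa + log([A⁻]/[HA]) = 4.77 + log(0.42/0.14)

pH = 5.25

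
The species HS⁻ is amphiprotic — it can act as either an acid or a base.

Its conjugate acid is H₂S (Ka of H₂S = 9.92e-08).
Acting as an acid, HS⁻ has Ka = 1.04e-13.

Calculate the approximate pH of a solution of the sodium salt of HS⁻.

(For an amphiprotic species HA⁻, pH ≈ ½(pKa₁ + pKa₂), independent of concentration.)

pKa₁ = -log(9.92e-08) = 7.00; pKa₂ = -log(1.04e-13) = 12.98. For an amphiprotic species, pH ≈ ½(pKa₁ + pKa₂) = ½(7.00 + 12.98) = 9.99.

pH = 9.99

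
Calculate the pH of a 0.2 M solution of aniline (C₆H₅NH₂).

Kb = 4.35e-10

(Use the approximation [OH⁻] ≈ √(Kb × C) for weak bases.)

[OH⁻] = √(Kb × C) = √(4.35e-10 × 0.2) = 9.3274e-06. pOH = 5.03, pH = 14 - pOH

pH = 8.97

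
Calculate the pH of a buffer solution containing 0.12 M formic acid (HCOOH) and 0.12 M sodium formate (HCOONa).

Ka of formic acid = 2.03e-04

pKa = -log(2.03e-04) = 3.69. pH = pKa + log([A⁻]/[HA]) = 3.69 + log(0.12/0.12)

pH = 3.69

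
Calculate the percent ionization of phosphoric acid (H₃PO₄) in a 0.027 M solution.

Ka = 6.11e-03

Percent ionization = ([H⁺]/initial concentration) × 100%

Using Ka equilibrium: x² + Ka×x - Ka×C = 0. Solving: [H⁺] = 1.0147e-02. Percent = (1.0147e-02/0.027) × 100

Percent ionization = 37.6%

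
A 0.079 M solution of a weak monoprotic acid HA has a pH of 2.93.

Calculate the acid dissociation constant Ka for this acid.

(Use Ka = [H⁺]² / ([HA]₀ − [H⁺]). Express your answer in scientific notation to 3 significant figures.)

[H⁺] = 10^(−pH) = 10^(−2.93) = 1.175e-03 M. For HA ⇌ H⁺ + A⁻, Ka = [H⁺][A⁻]/[HA] = [H⁺]² / ([HA]₀ − [H⁺]) = (1.175e-03)² / (0.079 − 1.175e-03) = 1.77e-05.

K_a = 1.77e-05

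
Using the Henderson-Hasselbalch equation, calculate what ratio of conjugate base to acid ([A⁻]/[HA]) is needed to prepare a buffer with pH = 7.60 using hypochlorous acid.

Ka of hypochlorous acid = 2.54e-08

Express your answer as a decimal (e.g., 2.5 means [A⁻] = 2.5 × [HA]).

pKa = -log(2.54e-08) = 7.5952. pH = pKa + log([A⁻]/[HA]), so log([A⁻]/[HA]) = pH − pKa = 7.60 − 7.5952 = 0.0048. [A⁻]/[HA] = 10^(0.0048) = 1.01

[A⁻]/[HA] = 1.01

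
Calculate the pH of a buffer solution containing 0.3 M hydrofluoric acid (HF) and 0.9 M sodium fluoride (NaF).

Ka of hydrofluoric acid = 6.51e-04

pKa = -log(6.51e-04) = 3.19. pH = pKa + log([A⁻]/[HA]) = 3.19 + log(0.9/0.3)

pH = 3.66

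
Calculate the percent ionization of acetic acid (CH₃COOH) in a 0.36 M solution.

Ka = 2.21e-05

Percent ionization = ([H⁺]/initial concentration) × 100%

Using Ka equilibrium: x² + Ka×x - Ka×C = 0. Solving: [H⁺] = 2.8096e-03. Percent = (2.8096e-03/0.36) × 100

Percent ionization = 0.78%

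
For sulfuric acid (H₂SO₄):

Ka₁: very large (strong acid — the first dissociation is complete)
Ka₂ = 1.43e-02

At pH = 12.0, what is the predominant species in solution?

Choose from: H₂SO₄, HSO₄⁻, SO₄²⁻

The first dissociation is complete, so H₂SO₄ itself is never the predominant species in water; pKa₂ = -log(1.43e-02) = 1.84. For a polyprotic acid the predominant species crosses at each pKa: below pKa_n the protonated form dominates, above it the deprotonated form does. At pH = 12.0, the predominant species is SO₄²⁻.

SO₄²⁻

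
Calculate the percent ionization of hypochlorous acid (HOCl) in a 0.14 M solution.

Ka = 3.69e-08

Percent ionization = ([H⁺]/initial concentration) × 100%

Using Ka equilibrium: x² + Ka×x - Ka×C = 0. Solving: [H⁺] = 7.1856e-05. Percent = (7.1856e-05/0.14) × 100

Percent ionization = 0.0513%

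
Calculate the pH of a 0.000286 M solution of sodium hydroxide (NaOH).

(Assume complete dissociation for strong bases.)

[OH⁻] = 0.000286 M for strong base. pOH = -log[OH⁻] = 3.54, pH = 14 - pOH

pH = 10.46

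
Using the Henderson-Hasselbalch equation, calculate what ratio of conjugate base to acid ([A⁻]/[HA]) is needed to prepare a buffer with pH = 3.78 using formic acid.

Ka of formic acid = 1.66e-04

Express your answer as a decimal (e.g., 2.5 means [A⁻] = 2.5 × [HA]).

pKa = -log(1.66e-04) = 3.7799. pH = pKa + log([A⁻]/[HA]), so log([A⁻]/[HA]) = pH − pKa = 3.78 − 3.7799 = 0.0001. [A⁻]/[HA] = 10^(0.0001) = 1.00

[A⁻]/[HA] = 1.00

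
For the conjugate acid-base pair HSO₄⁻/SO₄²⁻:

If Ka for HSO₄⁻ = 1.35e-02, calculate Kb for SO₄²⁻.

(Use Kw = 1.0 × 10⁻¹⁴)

For a conjugate pair Ka × Kb = Kw, so Kb = Kw/Ka = 1.0 × 10⁻¹⁴ / 1.35e-02 = 7.41e-13.

K_b = 7.41e-13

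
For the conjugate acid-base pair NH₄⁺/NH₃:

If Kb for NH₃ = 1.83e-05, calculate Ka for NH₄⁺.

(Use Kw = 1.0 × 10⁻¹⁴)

For a conjugate pair Ka × Kb = Kw, so Ka = Kw/Kb = 1.0 × 10⁻¹⁴ / 1.83e-05 = 5.46e-10.

K_a = 5.46e-10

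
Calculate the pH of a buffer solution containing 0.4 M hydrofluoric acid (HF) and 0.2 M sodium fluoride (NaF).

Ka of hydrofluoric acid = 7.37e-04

pKa = -log(7.37e-04) = 3.13. pH = pKa + log([A⁻]/[HA]) = 3.13 + log(0.2/0.4)

pH = 2.83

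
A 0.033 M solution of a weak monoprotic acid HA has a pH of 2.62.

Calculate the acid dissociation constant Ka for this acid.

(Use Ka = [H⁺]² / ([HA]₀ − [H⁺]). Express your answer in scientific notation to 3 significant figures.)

[H⁺] = 10^(−pH) = 10^(−2.62) = 2.399e-03 M. For HA ⇌ H⁺ + A⁻, Ka = [H⁺][A⁻]/[HA] = [H⁺]² / ([HA]₀ − [H⁺]) = (2.399e-03)² / (0.033 − 2.399e-03) = 1.88e-04.

K_a = 1.88e-04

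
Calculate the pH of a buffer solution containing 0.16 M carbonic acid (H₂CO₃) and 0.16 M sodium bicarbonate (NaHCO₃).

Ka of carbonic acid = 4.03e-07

pKa = -log(4.03e-07) = 6.39. pH = pKa + log([A⁻]/[HA]) = 6.39 + log(0.16/0.16)

pH = 6.39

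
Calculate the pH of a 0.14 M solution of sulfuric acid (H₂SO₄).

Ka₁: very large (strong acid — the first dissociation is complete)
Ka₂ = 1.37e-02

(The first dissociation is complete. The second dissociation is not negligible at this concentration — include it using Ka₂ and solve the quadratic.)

First dissociation is complete: [H⁺]₀ = [HSO₄⁻]₀ = C = 0.14 M. Second dissociation HSO₄⁻ ⇌ H⁺ + SO₄²⁻: let x = [SO₄²⁻]. Ka₂ = (C + x)·x / (C − x) = 1.37e-02 → x² + (C + Ka₂)·x − Ka₂·C = 0 → x² + 0.15370·x − 1.918e-03 = 0. x = (−0.15370 + √(0.15370² + 4 × 1.918e-03)) / 2 = 1.1603e-02 M. [H⁺] = C + x = 0.14 + 1.1603e-02 = 1.5160e-01 M. pH = -log(1.5160e-01) = 0.82.

pH = 0.82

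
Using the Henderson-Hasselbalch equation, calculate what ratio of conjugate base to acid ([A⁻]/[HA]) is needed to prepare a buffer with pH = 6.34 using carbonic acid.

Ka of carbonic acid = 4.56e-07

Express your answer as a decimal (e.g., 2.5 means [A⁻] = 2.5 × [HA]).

pKa = -log(4.56e-07) = 6.3410. pH = pKa + log([A⁻]/[HA]), so log([A⁻]/[HA]) = pH − pKa = 6.34 − 6.3410 = -0.0010. [A⁻]/[HA] = 10^(-0.0010) = 0.998

[A⁻]/[HA] = 0.998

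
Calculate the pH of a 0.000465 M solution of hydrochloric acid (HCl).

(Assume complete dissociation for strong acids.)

[H⁺] = 0.000465 M for strong acid. pH = -log[H⁺] = -log(0.000465)

pH = 3.33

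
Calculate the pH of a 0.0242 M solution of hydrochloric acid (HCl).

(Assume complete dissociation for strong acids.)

[H⁺] = 0.0242 M for strong acid. pH = -log[H⁺] = -log(0.0242)

pH = 1.62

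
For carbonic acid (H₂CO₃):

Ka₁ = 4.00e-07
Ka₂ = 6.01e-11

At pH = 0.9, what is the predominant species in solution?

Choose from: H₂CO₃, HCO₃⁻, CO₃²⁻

pKa₁ = 6.40, pKa₂ = 10.22. For a polyprotic acid the predominant species crosses at each pKa: below pKa_n the protonated form dominates, above it the deprotonated form does. At pH = 0.9, the predominant species is H₂CO₃.

H₂CO₃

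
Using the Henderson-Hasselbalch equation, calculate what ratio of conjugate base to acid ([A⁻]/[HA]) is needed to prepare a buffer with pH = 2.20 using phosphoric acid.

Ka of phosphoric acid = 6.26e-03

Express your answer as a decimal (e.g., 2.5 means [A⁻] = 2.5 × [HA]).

pKa = -log(6.26e-03) = 2.2034. pH = pKa + log([A⁻]/[HA]), so log([A⁻]/[HA]) = pH − pKa = 2.20 − 2.2034 = -0.0034. [A⁻]/[HA] = 10^(-0.0034) = 0.992

[A⁻]/[HA] = 0.992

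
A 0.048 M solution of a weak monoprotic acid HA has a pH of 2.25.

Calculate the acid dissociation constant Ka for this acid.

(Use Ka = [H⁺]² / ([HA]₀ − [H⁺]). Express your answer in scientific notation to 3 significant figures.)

[H⁺] = 10^(−pH) = 10^(−2.25) = 5.623e-03 M. For HA ⇌ H⁺ + A⁻, Ka = [H⁺][A⁻]/[HA] = [H⁺]² / ([HA]₀ − [H⁺]) = (5.623e-03)² / (0.048 − 5.623e-03) = 7.46e-04.

K_a = 7.46e-04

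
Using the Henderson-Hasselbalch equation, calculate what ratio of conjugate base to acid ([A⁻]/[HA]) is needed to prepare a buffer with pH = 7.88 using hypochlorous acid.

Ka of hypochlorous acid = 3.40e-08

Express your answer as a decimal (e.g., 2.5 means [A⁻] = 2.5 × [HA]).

pKa = -log(3.40e-08) = 7.4685. pH = pKa + log([A⁻]/[HA]), so log([A⁻]/[HA]) = pH − pKa = 7.88 − 7.4685 = 0.4115. [A⁻]/[HA] = 10^(0.4115) = 2.58

[A⁻]/[HA] = 2.58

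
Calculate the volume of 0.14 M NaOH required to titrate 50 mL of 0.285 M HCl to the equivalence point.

At equivalence: moles acid = moles base. moles HCl = 0.285 × 50/1000 = 0.01425 mol. V_base = moles / 0.14 × 1000 = 101.8 mL.

V_{base} = 101.8 mL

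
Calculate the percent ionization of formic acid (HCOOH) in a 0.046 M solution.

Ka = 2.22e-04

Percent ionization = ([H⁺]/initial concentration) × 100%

Using Ka equilibrium: x² + Ka×x - Ka×C = 0. Solving: [H⁺] = 3.0865e-03. Percent = (3.0865e-03/0.046) × 100

Percent ionization = 6.71%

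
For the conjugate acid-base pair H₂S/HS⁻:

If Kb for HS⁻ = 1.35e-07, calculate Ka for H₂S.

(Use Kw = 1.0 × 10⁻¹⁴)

For a conjugate pair Ka × Kb = Kw, so Ka = Kw/Kb = 1.0 × 10⁻¹⁴ / 1.35e-07 = 7.41e-08.

K_a = 7.41e-08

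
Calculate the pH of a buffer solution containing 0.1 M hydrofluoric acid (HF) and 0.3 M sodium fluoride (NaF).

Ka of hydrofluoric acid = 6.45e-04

pKa = -log(6.45e-04) = 3.19. pH = pKa + log([A⁻]/[HA]) = 3.19 + log(0.3/0.1)

pH = 3.67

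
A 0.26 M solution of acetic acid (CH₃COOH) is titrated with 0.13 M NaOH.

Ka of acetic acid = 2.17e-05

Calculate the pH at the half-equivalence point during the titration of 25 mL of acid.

At half-equivalence [HA] = [A⁻], so Henderson-Hasselbalch gives pH = pKa = -log(2.17e-05) = 4.66.

pH = pKa = 4.66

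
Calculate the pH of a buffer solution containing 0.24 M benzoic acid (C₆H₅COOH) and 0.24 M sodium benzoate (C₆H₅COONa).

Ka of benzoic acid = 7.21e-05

pKa = -log(7.21e-05) = 4.14. pH = pKa + log([A⁻]/[HA]) = 4.14 + log(0.24/0.24)

pH = 4.14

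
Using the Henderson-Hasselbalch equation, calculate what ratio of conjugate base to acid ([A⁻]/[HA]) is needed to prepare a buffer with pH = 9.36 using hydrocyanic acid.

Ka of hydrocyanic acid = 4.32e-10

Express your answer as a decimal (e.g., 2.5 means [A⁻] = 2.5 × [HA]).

pKa = -log(4.32e-10) = 9.3645. pH = pKa + log([A⁻]/[HA]), so log([A⁻]/[HA]) = pH − pKa = 9.36 − 9.3645 = -0.0045. [A⁻]/[HA] = 10^(-0.0045) = 0.990

[A⁻]/[HA] = 0.990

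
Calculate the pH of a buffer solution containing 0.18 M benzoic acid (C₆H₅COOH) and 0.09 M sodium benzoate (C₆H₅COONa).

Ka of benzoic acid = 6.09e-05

pKa = -log(6.09e-05) = 4.22. pH = pKa + log([A⁻]/[HA]) = 4.22 + log(0.09/0.18)

pH = 3.91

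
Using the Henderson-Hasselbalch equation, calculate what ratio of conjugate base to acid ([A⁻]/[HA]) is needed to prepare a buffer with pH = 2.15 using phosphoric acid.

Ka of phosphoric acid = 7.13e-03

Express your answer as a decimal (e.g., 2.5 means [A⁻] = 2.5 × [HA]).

pKa = -log(7.13e-03) = 2.1469. pH = pKa + log([A⁻]/[HA]), so log([A⁻]/[HA]) = pH − pKa = 2.15 − 2.1469 = 0.0031. [A⁻]/[HA] = 10^(0.0031) = 1.01

[A⁻]/[HA] = 1.01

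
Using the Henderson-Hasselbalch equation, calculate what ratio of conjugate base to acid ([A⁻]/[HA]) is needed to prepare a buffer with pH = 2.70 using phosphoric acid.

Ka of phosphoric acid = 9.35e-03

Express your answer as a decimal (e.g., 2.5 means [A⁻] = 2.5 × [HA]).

pKa = -log(9.35e-03) = 2.0292. pH = pKa + log([A⁻]/[HA]), so log([A⁻]/[HA]) = pH − pKa = 2.70 − 2.0292 = 0.6708. [A⁻]/[HA] = 10^(0.6708) = 4.69

[A⁻]/[HA] = 4.69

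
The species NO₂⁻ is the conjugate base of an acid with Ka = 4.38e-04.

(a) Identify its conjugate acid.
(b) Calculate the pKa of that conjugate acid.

(a) The conjugate acid is formed by adding one H⁺ to NO₂⁻, giving HNO₂. (b) pKa = -log(Ka) = -log(4.38e-04) = 3.36.

Conjugate acid: HNO₂; pK_a = 3.36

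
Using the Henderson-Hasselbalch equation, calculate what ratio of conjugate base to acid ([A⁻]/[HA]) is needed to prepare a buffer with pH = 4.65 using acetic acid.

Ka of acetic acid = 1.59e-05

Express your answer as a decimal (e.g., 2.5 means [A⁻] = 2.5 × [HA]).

pKa = -log(1.59e-05) = 4.7986. pH = pKa + log([A⁻]/[HA]), so log([A⁻]/[HA]) = pH − pKa = 4.65 − 4.7986 = -0.1486. [A⁻]/[HA] = 10^(-0.1486) = 0.710

[A⁻]/[HA] = 0.710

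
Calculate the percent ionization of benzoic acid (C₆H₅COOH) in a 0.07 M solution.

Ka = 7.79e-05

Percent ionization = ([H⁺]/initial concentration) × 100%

Using Ka equilibrium: x² + Ka×x - Ka×C = 0. Solving: [H⁺] = 2.2965e-03. Percent = (2.2965e-03/0.07) × 100

Percent ionization = 3.28%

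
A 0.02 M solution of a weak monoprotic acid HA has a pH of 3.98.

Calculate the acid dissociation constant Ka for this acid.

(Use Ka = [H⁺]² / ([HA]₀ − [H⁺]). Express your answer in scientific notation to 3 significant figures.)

[H⁺] = 10^(−pH) = 10^(−3.98) = 1.047e-04 M. For HA ⇌ H⁺ + A⁻, Ka = [H⁺][A⁻]/[HA] = [H⁺]² / ([HA]₀ − [H⁺]) = (1.047e-04)² / (0.02 − 1.047e-04) = 5.51e-07.

K_a = 5.51e-07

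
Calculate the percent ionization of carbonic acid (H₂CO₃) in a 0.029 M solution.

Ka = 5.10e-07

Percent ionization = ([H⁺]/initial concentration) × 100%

Using Ka equilibrium: x² + Ka×x - Ka×C = 0. Solving: [H⁺] = 1.2136e-04. Percent = (1.2136e-04/0.029) × 100

Percent ionization = 0.418%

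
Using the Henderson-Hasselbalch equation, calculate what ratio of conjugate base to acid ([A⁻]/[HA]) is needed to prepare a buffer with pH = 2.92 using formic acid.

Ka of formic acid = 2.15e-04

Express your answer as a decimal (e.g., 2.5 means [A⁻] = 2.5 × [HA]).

pKa = -log(2.15e-04) = 3.6676. pH = pKa + log([A⁻]/[HA]), so log([A⁻]/[HA]) = pH − pKa = 2.92 − 3.6676 = -0.7476. [A⁻]/[HA] = 10^(-0.7476) = 0.179

[A⁻]/[HA] = 0.179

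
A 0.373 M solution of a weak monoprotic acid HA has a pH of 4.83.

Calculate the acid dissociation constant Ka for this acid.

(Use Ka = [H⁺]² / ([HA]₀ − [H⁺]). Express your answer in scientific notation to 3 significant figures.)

[H⁺] = 10^(−pH) = 10^(−4.83) = 1.479e-05 M. For HA ⇌ H⁺ + A⁻, Ka = [H⁺][A⁻]/[HA] = [H⁺]² / ([HA]₀ − [H⁺]) = (1.479e-05)² / (0.373 − 1.479e-05) = 5.87e-10.

K_a = 5.87e-10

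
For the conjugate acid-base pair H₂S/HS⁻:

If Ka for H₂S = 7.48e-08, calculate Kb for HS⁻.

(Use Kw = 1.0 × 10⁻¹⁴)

For a conjugate pair Ka × Kb = Kw, so Kb = Kw/Ka = 1.0 × 10⁻¹⁴ / 7.48e-08 = 1.34e-07.

K_b = 1.34e-07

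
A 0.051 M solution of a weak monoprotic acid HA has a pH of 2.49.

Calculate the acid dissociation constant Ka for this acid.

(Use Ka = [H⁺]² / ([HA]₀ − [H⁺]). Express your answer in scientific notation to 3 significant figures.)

[H⁺] = 10^(−pH) = 10^(−2.49) = 3.236e-03 M. For HA ⇌ H⁺ + A⁻, Ka = [H⁺][A⁻]/[HA] = [H⁺]² / ([HA]₀ − [H⁺]) = (3.236e-03)² / (0.051 − 3.236e-03) = 2.19e-04.

K_a = 2.19e-04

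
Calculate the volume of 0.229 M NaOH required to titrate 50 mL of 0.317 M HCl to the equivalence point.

At equivalence: moles acid = moles base. moles HCl = 0.317 × 50/1000 = 0.01585 mol. V_base = moles / 0.229 × 1000 = 69.2 mL.

V_{base} = 69.2 mL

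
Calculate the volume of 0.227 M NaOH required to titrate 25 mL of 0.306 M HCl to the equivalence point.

At equivalence: moles acid = moles base. moles HCl = 0.306 × 25/1000 = 0.00765 mol. V_base = moles / 0.227 × 1000 = 33.7 mL.

V_{base} = 33.7 mL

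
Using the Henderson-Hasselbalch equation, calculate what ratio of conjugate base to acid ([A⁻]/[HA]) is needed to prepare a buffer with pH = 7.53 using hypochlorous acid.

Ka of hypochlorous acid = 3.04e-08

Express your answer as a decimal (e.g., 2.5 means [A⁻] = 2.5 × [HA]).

pKa = -log(3.04e-08) = 7.5171. pH = pKa + log([A⁻]/[HA]), so log([A⁻]/[HA]) = pH − pKa = 7.53 − 7.5171 = 0.0129. [A⁻]/[HA] = 10^(0.0129) = 1.03

[A⁻]/[HA] = 1.03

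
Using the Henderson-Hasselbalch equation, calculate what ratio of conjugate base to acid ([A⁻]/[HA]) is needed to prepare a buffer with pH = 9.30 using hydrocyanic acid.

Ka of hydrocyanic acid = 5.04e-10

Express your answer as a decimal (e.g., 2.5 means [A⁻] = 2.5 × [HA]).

pKa = -log(5.04e-10) = 9.2976. pH = pKa + log([A⁻]/[HA]), so log([A⁻]/[HA]) = pH − pKa = 9.30 − 9.2976 = 0.0024. [A⁻]/[HA] = 10^(0.0024) = 1.01

[A⁻]/[HA] = 1.01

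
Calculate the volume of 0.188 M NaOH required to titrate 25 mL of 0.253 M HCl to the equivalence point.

At equivalence: moles acid = moles base. moles HCl = 0.253 × 25/1000 = 0.006325 mol. V_base = moles / 0.188 × 1000 = 33.6 mL.

V_{base} = 33.6 mL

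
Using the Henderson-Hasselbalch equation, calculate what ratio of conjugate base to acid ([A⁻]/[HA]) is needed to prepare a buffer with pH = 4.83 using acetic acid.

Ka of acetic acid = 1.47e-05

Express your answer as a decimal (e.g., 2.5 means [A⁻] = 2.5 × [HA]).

pKa = -log(1.47e-05) = 4.8327. pH = pKa + log([A⁻]/[HA]), so log([A⁻]/[HA]) = pH − pKa = 4.83 − 4.8327 = -0.0027. [A⁻]/[HA] = 10^(-0.0027) = 0.994

[A⁻]/[HA] = 0.994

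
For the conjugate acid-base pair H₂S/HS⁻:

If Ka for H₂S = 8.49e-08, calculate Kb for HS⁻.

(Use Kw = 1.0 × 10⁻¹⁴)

For a conjugate pair Ka × Kb = Kw, so Kb = Kw/Ka = 1.0 × 10⁻¹⁴ / 8.49e-08 = 1.18e-07.

K_b = 1.18e-07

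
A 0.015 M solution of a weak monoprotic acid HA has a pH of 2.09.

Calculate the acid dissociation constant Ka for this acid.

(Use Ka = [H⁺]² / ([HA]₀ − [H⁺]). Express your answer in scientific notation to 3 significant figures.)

[H⁺] = 10^(−pH) = 10^(−2.09) = 8.128e-03 M. For HA ⇌ H⁺ + A⁻, Ka = [H⁺][A⁻]/[HA] = [H⁺]² / ([HA]₀ − [H⁺]) = (8.128e-03)² / (0.015 − 8.128e-03) = 9.61e-03.

K_a = 9.61e-03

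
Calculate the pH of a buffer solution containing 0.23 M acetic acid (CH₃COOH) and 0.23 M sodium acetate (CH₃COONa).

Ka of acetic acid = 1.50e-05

pKa = -log(1.50e-05) = 4.82. pH = pKa + log([A⁻]/[HA]) = 4.82 + log(0.23/0.23)

pH = 4.82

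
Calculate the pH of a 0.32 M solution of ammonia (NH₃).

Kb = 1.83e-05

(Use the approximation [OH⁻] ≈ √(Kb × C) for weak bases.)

[OH⁻] = √(Kb × C) = √(1.83e-05 × 0.32) = 2.4199e-03. pOH = 2.62, pH = 14 - pOH

pH = 11.38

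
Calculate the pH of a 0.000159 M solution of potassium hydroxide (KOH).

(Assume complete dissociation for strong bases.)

[OH⁻] = 0.000159 M for strong base. pOH = -log[OH⁻] = 3.80, pH = 14 - pOH

pH = 10.20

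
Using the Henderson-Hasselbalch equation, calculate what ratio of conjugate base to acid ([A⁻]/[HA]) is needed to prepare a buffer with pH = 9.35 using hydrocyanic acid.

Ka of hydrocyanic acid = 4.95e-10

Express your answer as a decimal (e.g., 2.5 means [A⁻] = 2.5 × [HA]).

pKa = -log(4.95e-10) = 9.3054. pH = pKa + log([A⁻]/[HA]), so log([A⁻]/[HA]) = pH − pKa = 9.35 − 9.3054 = 0.0446. [A⁻]/[HA] = 10^(0.0446) = 1.11

[A⁻]/[HA] = 1.11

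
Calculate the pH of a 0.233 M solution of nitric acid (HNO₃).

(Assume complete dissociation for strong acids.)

[H⁺] = 0.233 M for strong acid. pH = -log[H⁺] = -log(0.233)

pH = 0.63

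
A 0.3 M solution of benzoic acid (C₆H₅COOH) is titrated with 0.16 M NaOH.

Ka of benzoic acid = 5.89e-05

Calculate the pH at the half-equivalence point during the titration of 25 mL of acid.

At half-equivalence [HA] = [A⁻], so Henderson-Hasselbalch gives pH = pKa = -log(5.89e-05) = 4.23.

pH = pKa = 4.23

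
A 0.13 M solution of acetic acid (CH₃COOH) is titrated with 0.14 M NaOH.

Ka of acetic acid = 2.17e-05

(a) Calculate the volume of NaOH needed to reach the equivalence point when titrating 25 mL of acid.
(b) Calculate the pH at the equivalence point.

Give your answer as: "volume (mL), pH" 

moles acid = 0.13 × 25/1000 = 0.00325 mol; V_base = moles/0.14 × 1000 = 23.2 mL. At equivalence only the conjugate base is present: [A⁻] = 0.00325/0.048 = 6.7407e-02 M. Kb = Kw/Ka = 4.61e-10; [OH⁻] = √(Kb × [A⁻]) = 5.5734e-06; pOH = 5.25; pH = 14 - pOH = 8.75.

V = 23.2 mL, pH = 8.75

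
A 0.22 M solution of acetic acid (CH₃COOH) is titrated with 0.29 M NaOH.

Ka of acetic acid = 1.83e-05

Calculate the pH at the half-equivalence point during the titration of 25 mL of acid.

At half-equivalence [HA] = [A⁻], so Henderson-Hasselbalch gives pH = pKa = -log(1.83e-05) = 4.74.

pH = pKa = 4.74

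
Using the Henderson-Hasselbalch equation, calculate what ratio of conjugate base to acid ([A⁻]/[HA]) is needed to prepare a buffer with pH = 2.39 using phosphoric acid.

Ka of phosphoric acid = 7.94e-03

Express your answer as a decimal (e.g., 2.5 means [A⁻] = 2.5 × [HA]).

pKa = -log(7.94e-03) = 2.1002. pH = pKa + log([A⁻]/[HA]), so log([A⁻]/[HA]) = pH − pKa = 2.39 − 2.1002 = 0.2898. [A⁻]/[HA] = 10^(0.2898) = 1.95

[A⁻]/[HA] = 1.95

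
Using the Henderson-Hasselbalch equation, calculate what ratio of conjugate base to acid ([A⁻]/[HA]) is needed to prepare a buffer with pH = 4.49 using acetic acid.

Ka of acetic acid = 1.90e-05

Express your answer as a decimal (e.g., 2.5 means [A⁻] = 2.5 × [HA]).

pKa = -log(1.90e-05) = 4.7212. pH = pKa + log([A⁻]/[HA]), so log([A⁻]/[HA]) = pH − pKa = 4.49 − 4.7212 = -0.2312. [A⁻]/[HA] = 10^(-0.2312) = 0.587

[A⁻]/[HA] = 0.587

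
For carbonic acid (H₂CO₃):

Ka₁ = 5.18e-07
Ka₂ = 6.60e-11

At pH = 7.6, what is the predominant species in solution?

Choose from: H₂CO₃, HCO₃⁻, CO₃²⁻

pKa₁ = 6.29, pKa₂ = 10.18. For a polyprotic acid the predominant species crosses at each pKa: below pKa_n the protonated form dominates, above it the deprotonated form does. At pH = 7.6, the predominant species is HCO₃⁻.

HCO₃⁻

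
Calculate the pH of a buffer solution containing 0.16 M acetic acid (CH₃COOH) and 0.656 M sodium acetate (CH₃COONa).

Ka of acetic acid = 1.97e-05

pKa = -log(1.97e-05) = 4.71. pH = pKa + log([A⁻]/[HA]) = 4.71 + log(0.656/0.16)

pH = 5.32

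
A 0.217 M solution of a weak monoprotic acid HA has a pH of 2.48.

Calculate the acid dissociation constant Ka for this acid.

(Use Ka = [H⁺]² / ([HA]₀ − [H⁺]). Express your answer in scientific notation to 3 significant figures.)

[H⁺] = 10^(−pH) = 10^(−2.48) = 3.311e-03 M. For HA ⇌ H⁺ + A⁻, Ka = [H⁺][A⁻]/[HA] = [H⁺]² / ([HA]₀ − [H⁺]) = (3.311e-03)² / (0.217 − 3.311e-03) = 5.13e-05.

K_a = 5.13e-05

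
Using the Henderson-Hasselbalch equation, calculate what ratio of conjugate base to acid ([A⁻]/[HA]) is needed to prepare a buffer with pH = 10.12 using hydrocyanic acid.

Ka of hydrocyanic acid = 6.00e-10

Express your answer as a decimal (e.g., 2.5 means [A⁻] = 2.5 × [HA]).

pKa = -log(6.00e-10) = 9.2218. pH = pKa + log([A⁻]/[HA]), so log([A⁻]/[HA]) = pH − pKa = 10.12 − 9.2218 = 0.8982. [A⁻]/[HA] = 10^(0.8982) = 7.91

[A⁻]/[HA] = 7.91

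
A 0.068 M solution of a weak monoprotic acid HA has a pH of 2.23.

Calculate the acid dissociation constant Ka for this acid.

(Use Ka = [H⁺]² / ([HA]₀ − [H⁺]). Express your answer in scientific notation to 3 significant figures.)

[H⁺] = 10^(−pH) = 10^(−2.23) = 5.888e-03 M. For HA ⇌ H⁺ + A⁻, Ka = [H⁺][A⁻]/[HA] = [H⁺]² / ([HA]₀ − [H⁺]) = (5.888e-03)² / (0.068 − 5.888e-03) = 5.58e-04.

K_a = 5.58e-04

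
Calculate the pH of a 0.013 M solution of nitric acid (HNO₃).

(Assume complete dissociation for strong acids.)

[H⁺] = 0.013 M for strong acid. pH = -log[H⁺] = -log(0.013)

pH = 1.89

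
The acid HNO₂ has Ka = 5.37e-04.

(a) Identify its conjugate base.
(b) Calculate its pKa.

(a) The conjugate base is formed by removing one H⁺ from HNO₂, giving NO₂⁻. (b) pKa = -log(Ka) = -log(5.37e-04) = 3.27.

Conjugate base: NO₂⁻; pK_a = 3.27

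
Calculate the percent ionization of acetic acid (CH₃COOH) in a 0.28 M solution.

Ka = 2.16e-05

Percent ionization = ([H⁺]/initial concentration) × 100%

Using Ka equilibrium: x² + Ka×x - Ka×C = 0. Solving: [H⁺] = 2.4485e-03. Percent = (2.4485e-03/0.28) × 100

Percent ionization = 0.874%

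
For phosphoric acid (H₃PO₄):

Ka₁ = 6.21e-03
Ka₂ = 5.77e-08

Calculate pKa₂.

pKa₂ = -log(Ka₂) = -log(5.77e-08) = 7.24.

pK_{a2} = 7.24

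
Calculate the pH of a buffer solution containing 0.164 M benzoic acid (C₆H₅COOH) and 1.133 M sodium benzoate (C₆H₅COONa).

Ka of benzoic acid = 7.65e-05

pKa = -log(7.65e-05) = 4.12. pH = pKa + log([A⁻]/[HA]) = 4.12 + log(1.133/0.164)

pH = 4.96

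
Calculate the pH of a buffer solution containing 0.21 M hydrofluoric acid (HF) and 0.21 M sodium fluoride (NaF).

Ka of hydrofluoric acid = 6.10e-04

pKa = -log(6.10e-04) = 3.21. pH = pKa + log([A⁻]/[HA]) = 3.21 + log(0.21/0.21)

pH = 3.21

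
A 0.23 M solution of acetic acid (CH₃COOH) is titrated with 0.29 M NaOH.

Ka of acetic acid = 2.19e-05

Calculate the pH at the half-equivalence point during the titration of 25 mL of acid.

At half-equivalence [HA] = [A⁻], so Henderson-Hasselbalch gives pH = pKa = -log(2.19e-05) = 4.66.

pH = pKa = 4.66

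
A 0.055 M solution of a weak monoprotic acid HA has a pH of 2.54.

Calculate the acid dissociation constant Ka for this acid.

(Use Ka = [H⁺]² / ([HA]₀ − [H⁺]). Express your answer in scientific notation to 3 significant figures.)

[H⁺] = 10^(−pH) = 10^(−2.54) = 2.884e-03 M. For HA ⇌ H⁺ + A⁻, Ka = [H⁺][A⁻]/[HA] = [H⁺]² / ([HA]₀ − [H⁺]) = (2.884e-03)² / (0.055 − 2.884e-03) = 1.60e-04.

K_a = 1.60e-04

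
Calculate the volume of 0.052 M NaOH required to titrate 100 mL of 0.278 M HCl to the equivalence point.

At equivalence: moles acid = moles base. moles HCl = 0.278 × 100/1000 = 0.0278 mol. V_base = moles / 0.052 × 1000 = 534.6 mL.

V_{base} = 534.6 mL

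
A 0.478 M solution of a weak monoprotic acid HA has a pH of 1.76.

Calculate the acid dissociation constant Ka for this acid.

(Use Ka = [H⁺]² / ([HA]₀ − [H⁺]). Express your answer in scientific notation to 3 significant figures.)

[H⁺] = 10^(−pH) = 10^(−1.76) = 1.738e-02 M. For HA ⇌ H⁺ + A⁻, Ka = [H⁺][A⁻]/[HA] = [H⁺]² / ([HA]₀ − [H⁺]) = (1.738e-02)² / (0.478 − 1.738e-02) = 6.56e-04.

K_a = 6.56e-04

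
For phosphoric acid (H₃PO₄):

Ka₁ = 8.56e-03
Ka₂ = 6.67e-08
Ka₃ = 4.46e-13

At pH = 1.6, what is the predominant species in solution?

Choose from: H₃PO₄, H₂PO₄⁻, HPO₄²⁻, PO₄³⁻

pKa₁ = 2.07, pKa₂ = 7.18, pKa₃ = 12.35. For a polyprotic acid the predominant species crosses at each pKa: below pKa_n the protonated form dominates, above it the deprotonated form does. At pH = 1.6, the predominant species is H₃PO₄.

H₃PO₄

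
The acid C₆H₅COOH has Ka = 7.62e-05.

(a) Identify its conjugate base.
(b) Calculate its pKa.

(a) The conjugate base is formed by removing one H⁺ from C₆H₅COOH, giving C₆H₅COO⁻. (b) pKa = -log(Ka) = -log(7.62e-05) = 4.12.

Conjugate base: C₆H₅COO⁻; pK_a = 4.12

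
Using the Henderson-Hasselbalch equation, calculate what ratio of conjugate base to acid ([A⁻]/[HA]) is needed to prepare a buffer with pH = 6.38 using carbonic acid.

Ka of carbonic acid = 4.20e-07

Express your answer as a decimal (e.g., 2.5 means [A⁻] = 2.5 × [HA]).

pKa = -log(4.20e-07) = 6.3768. pH = pKa + log([A⁻]/[HA]), so log([A⁻]/[HA]) = pH − pKa = 6.38 − 6.3768 = 0.0032. [A⁻]/[HA] = 10^(0.0032) = 1.01

[A⁻]/[HA] = 1.01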